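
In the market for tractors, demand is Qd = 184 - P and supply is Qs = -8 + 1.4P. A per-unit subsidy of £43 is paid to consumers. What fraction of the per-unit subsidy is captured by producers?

Producer share = 5/12

Pre-subsidy: 184 - P = -8 + 1.4P gives P* = 80, Q* = 104.
With the rebate, buyers effectively pay Pb = Ps − 43, where Ps is the price sellers receive.
Demand in terms of Ps becomes Qd = 184 − 1(Ps − 43) = 227 - Ps. Setting this equal to supply: 227 - Ps = -8 + 1.4Ps, so Ps = 1175/12.
Buyers pay Pb = 1175/12 − 43 = 659/12; Q' = -8 + 1.4·(1175/12) = 1549/12.
Buyers' price falls by P* − Pb = 80 − 659/12 = 301/12; sellers' price rises by Ps − P* = 1175/12 − 80 = 215/12.
So producers capture (215/12)/43 = 5/12 of each unit of subsidy.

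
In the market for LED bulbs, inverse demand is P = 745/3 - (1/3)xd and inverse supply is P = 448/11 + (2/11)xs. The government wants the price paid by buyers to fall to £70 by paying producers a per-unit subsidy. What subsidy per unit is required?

At a buyer price of 70, quantity demanded is 745 − 3·70 = 535.
Sellers supply 535 only when they receive Ps = 448/11 + (2/11)·535 = 138.
s = Ps − Pb = 138 − 70 = 68.

Required subsidy s = £68 per unit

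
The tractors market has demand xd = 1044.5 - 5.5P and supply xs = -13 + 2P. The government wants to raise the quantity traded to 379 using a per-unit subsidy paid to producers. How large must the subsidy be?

At x = 379, invert demand for the buyer price: Pb = (1044.5 − 379)/5.5 = 121; invert supply for the seller price: Ps = (379 − (-13))/2 = 196.
The subsidy must fill the gap: s = Ps − Pb = 196 − 121 = 75.

Required subsidy s = 75 per unit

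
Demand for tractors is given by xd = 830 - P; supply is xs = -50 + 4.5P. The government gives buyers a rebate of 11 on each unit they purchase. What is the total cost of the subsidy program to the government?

Pre-subsidy: 830 - P = -50 + 4.5P gives P* = 160, x* = 670.
With the rebate, buyers effectively pay Pb = Ps − 11, where Ps is the price sellers receive.
Demand in terms of Ps becomes xd = 830 − 1(Ps − 11) = 841 - Ps. Setting this equal to supply: 841 - Ps = -50 + 4.5Ps, so Ps = 162.
Buyers pay Pb = 162 − 11 = 151; x' = -50 + 4.5·162 = 679.
Government outlay = subsidy × quantity = 11 × 679 = 7469.

Government cost = 7469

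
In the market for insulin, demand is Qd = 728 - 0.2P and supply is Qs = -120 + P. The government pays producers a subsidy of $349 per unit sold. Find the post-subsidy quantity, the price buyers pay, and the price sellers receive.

Q' = 3869/6; buyers pay 2495/6; sellers receive 4589/6

Pre-subsidy: 728 - 0.2P = -120 + P gives P* = 2120/3, Q* = 1760/3.
With the subsidy, sellers receive Ps = Pb + 349 for each unit, where Pb is the price buyers pay.
Supply in terms of Pb becomes Qs = -120 + 1(Pb + 349) = 229 + Pb. Setting this equal to demand: 728 - 0.2Pb = 229 + Pb, so Pb = 2495/6.
Sellers receive Ps = 2495/6 + 349 = 4589/6; Q' = 728 − 0.2·(2495/6) = 3869/6.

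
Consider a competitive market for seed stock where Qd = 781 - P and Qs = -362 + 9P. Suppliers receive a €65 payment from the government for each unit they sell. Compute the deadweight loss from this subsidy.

Pre-subsidy: 781 - P = -362 + 9P gives P* = 114.3, Q* = 666.7.
With the subsidy, sellers receive Ps = Pb + 65 for each unit, where Pb is the price buyers pay.
Supply in terms of Pb becomes Qs = -362 + 9(Pb + 65) = 223 + 9Pb. Setting this equal to demand: 781 - Pb = 223 + 9Pb, so Pb = 55.8.
Sellers receive Ps = 55.8 + 65 = 120.8; Q' = 781 − 1·55.8 = 725.2.
The subsidy expands output by 725.2 − 666.7 = 58.5 past the efficient level; on those units the gap between marginal cost and willingness to pay runs from 0 up to 65.
DWL = ½ × 65 × 58.5 = 1901.25.

Deadweight loss = €1901.25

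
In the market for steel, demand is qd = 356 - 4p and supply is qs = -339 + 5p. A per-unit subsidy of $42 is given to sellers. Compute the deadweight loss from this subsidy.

Deadweight loss = $1960

Pre-subsidy: 356 - 4p = -339 + 5p gives p* = 695/9, q* = 424/9.
With the subsidy, sellers receive ps = pb + 42 for each unit, where pb is the price buyers pay.
Supply in terms of pb becomes qs = -339 + 5(pb + 42) = -129 + 5pb. Setting this equal to demand: 356 - 4pb = -129 + 5pb, so pb = 485/9.
Sellers receive ps = 485/9 + 42 = 863/9; q' = 356 − 4·(485/9) = 1264/9.
The subsidy expands output by 1264/9 − 424/9 = 280/3 past the efficient level; on those units the gap between marginal cost and willingness to pay runs from 0 up to 42.
DWL = ½ × 42 × 280/3 = 1960.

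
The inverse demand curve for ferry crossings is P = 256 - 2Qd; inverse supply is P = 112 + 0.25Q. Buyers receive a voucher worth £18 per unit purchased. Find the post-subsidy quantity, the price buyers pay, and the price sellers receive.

Q' = 72; buyers pay £112; sellers receive £130

Pre-subsidy: 256 - 2Q = 112 + 0.25Q gives Q* = 64 and P* = 128.
With the rebate, buyers effectively pay Pb = Ps − 18, where Ps is the price sellers receive.
On the curves, Pb = 256 - 2Q and Ps = 112 + 0.25Q; the wedge Ps − Pb = 18 gives 112 + 0.25Q − (256 - 2Q) = 18, so Q' = 72.
Then Pb = 256 − 2·72 = 112 and Ps = 112 + 0.25·72 = 130.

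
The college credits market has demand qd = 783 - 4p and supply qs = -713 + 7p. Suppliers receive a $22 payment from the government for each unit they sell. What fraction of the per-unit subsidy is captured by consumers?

Pre-subsidy: 783 - 4p = -713 + 7p gives p* = 136, q* = 239.
With the subsidy, sellers receive ps = pb + 22 for each unit, where pb is the price buyers pay.
Supply in terms of pb becomes qs = -713 + 7(pb + 22) = -559 + 7pb. Setting this equal to demand: 783 - 4pb = -559 + 7pb, so pb = 122.
Sellers receive ps = 122 + 22 = 144; q' = 783 − 4·122 = 295.
Buyers' price falls by p* − pb = 136 − 122 = 14; sellers' price rises by ps − p* = 144 − 136 = 8.
So consumers capture 14/22 = 7/11 of each unit of subsidy.

Consumer share = 7/11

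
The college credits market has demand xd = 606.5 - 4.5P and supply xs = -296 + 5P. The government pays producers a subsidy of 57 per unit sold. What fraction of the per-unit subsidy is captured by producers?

Producer share = 9/19

Pre-subsidy: 606.5 - 4.5P = -296 + 5P gives P* = 95, x* = 179.
With the subsidy, sellers receive Ps = Pb + 57 for each unit, where Pb is the price buyers pay.
Supply in terms of Pb becomes xs = -296 + 5(Pb + 57) = -11 + 5Pb. Setting this equal to demand: 606.5 - 4.5Pb = -11 + 5Pb, so Pb = 65.
Sellers receive Ps = 65 + 57 = 122; x' = 606.5 − 4.5·65 = 314.
Buyers' price falls by P* − Pb = 95 − 65 = 30; sellers' price rises by Ps − P* = 122 − 95 = 27.
So producers capture 27/57 = 9/19 of each unit of subsidy.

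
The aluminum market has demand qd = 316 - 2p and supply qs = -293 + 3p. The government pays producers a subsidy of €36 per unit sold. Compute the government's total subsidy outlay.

Government cost = €4161.6

Pre-subsidy: 316 - 2p = -293 + 3p gives p* = 121.8, q* = 72.4.
With the subsidy, sellers receive ps = pb + 36 for each unit, where pb is the price buyers pay.
Supply in terms of pb becomes qs = -293 + 3(pb + 36) = -185 + 3pb. Setting this equal to demand: 316 - 2pb = -185 + 3pb, so pb = 100.2.
Sellers receive ps = 100.2 + 36 = 136.2; q' = 316 − 2·100.2 = 115.6.
Government outlay = subsidy × quantity = 36 × 115.6 = 4161.6.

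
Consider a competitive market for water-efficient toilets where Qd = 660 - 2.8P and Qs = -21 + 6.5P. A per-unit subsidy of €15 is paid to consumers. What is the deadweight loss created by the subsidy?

Deadweight loss = 6825/31

Pre-subsidy: 660 - 2.8P = -21 + 6.5P gives P* = 2270/31, Q* = 14104/31.
With the rebate, buyers effectively pay Pb = Ps − 15, where Ps is the price sellers receive.
Demand in terms of Ps becomes Qd = 660 − 2.8(Ps − 15) = 702 - 2.8Ps. Setting this equal to supply: 702 - 2.8Ps = -21 + 6.5Ps, so Ps = 2410/31.
Buyers pay Pb = 2410/31 − 15 = 1945/31; Q' = -21 + 6.5·(2410/31) = 15014/31.
The subsidy expands output by 15014/31 − 14104/31 = 910/31 past the efficient level; on those units the gap between marginal cost and willingness to pay runs from 0 up to 15.
DWL = ½ × 15 × 910/31 = 6825/31.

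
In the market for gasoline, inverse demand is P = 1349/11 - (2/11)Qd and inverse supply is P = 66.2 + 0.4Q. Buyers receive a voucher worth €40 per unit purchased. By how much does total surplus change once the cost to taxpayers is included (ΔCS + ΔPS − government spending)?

Pre-subsidy: 1349/11 - (2/11)Q = 66.2 + 0.4Q gives Q* = 97 and P* = 105.
With the rebate, buyers effectively pay Pb = Ps − 40, where Ps is the price sellers receive.
On the curves, Pb = 1349/11 - (2/11)Q and Ps = 66.2 + 0.4Q; the wedge Ps − Pb = 40 gives 66.2 + 0.4Q − (1349/11 - (2/11)Q) = 40, so Q' = 165.75.
Then Pb = 1349/11 − (2/11)·165.75 = 92.5 and Ps = 66.2 + 0.4·165.75 = 132.5.
ΔCS = ½(97 + 165.75)(105 − 92.5) = 1642.1875; ΔPS = ½(97 + 165.75)(132.5 − 105) = 3612.8125.
Government spending = 40 × 165.75 = 6630.
Net change = 1642.1875 + 3612.8125 − 6630 = -1375. The loss equals the DWL triangle ½·40·68.75.

Net change in total surplus = -€1375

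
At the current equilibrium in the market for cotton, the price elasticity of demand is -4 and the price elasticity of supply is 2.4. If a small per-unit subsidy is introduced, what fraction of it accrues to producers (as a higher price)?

For a small subsidy around the equilibrium, the benefit split depends on the relative slopes, which at a point are proportional to the elasticities.
Buyer share = εs/(εs + |εd|) = 2.4/(2.4 + 4) = 0.375; seller share = |εd|/(εs + |εd|) = 0.625.
So producers capture 0.625 of the subsidy.

Producer share = 0.625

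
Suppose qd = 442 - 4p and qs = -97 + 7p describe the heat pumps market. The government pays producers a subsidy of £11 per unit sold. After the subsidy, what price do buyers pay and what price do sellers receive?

Pre-subsidy: 442 - 4p = -97 + 7p gives p* = 49, q* = 246.
With the subsidy, sellers receive ps = pb + 11 for each unit, where pb is the price buyers pay.
Supply in terms of pb becomes qs = -97 + 7(pb + 11) = -20 + 7pb. Setting this equal to demand: 442 - 4pb = -20 + 7pb, so pb = 42.
Sellers receive ps = 42 + 11 = 53; q' = 442 − 4·42 = 274.

Buyers pay £42; sellers receive £53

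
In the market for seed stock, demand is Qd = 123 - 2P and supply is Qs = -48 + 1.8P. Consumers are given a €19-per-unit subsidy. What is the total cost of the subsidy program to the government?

Pre-subsidy: 123 - 2P = -48 + 1.8P gives P* = 45, Q* = 33.
With the rebate, buyers effectively pay Pb = Ps − 19, where Ps is the price sellers receive.
Demand in terms of Ps becomes Qd = 123 − 2(Ps − 19) = 161 - 2Ps. Setting this equal to supply: 161 - 2Ps = -48 + 1.8Ps, so Ps = 55.
Buyers pay Pb = 55 − 19 = 36; Q' = -48 + 1.8·55 = 51.
Government outlay = subsidy × quantity = 19 × 51 = 969.

Government cost = €969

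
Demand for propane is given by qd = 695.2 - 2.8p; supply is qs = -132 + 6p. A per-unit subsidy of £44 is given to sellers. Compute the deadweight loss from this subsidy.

Pre-subsidy: 695.2 - 2.8p = -132 + 6p gives p* = 94, q* = 432.
With the subsidy, sellers receive ps = pb + 44 for each unit, where pb is the price buyers pay.
Supply in terms of pb becomes qs = -132 + 6(pb + 44) = 132 + 6pb. Setting this equal to demand: 695.2 - 2.8pb = 132 + 6pb, so pb = 64.
Sellers receive ps = 64 + 44 = 108; q' = 695.2 − 2.8·64 = 516.
The subsidy expands output by 516 − 432 = 84 past the efficient level; on those units the gap between marginal cost and willingness to pay runs from 0 up to 44.
DWL = ½ × 44 × 84 = 1848.

Deadweight loss = £1848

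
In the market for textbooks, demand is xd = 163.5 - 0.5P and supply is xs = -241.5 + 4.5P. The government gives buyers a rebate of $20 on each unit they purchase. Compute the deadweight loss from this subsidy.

Pre-subsidy: 163.5 - 0.5P = -241.5 + 4.5P gives P* = 81, x* = 123.
With the rebate, buyers effectively pay Pb = Ps − 20, where Ps is the price sellers receive.
Demand in terms of Ps becomes xd = 163.5 − 0.5(Ps − 20) = 173.5 - 0.5Ps. Setting this equal to supply: 173.5 - 0.5Ps = -241.5 + 4.5Ps, so Ps = 83.
Buyers pay Pb = 83 − 20 = 63; x' = -241.5 + 4.5·83 = 132.
The subsidy expands output by 132 − 123 = 9 past the efficient level; on those units the gap between marginal cost and willingness to pay runs from 0 up to 20.
DWL = ½ × 20 × 9 = 90.

Deadweight loss = $90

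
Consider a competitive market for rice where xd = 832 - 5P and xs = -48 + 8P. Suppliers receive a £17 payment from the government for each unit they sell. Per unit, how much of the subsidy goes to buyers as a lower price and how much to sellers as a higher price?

Pre-subsidy: 832 - 5P = -48 + 8P gives P* = 880/13, x* = 6416/13.
With the subsidy, sellers receive Ps = Pb + 17 for each unit, where Pb is the price buyers pay.
Supply in terms of Pb becomes xs = -48 + 8(Pb + 17) = 88 + 8Pb. Setting this equal to demand: 832 - 5Pb = 88 + 8Pb, so Pb = 744/13.
Sellers receive Ps = 744/13 + 17 = 965/13; x' = 832 − 5·(744/13) = 7096/13.
Buyers' price falls by P* − Pb = 880/13 − 744/13 = 136/13; sellers' price rises by Ps − P* = 965/13 − 880/13 = 85/13.

Buyers gain 136/13 per unit; sellers gain 85/13 per unit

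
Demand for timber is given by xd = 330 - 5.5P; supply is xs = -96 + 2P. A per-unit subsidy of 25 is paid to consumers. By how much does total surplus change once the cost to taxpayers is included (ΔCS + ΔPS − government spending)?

Net change in total surplus = -1375/3

Pre-subsidy: 330 - 5.5P = -96 + 2P gives P* = 56.8, x* = 17.6.
With the rebate, buyers effectively pay Pb = Ps − 25, where Ps is the price sellers receive.
Demand in terms of Ps becomes xd = 330 − 5.5(Ps − 25) = 467.5 - 5.5Ps. Setting this equal to supply: 467.5 - 5.5Ps = -96 + 2Ps, so Ps = 1127/15.
Buyers pay Pb = 1127/15 − 25 = 752/15; x' = -96 + 2·(1127/15) = 814/15.
ΔCS = ½(17.6 + 814/15)(56.8 − 752/15) = 2156/9; ΔPS = ½(17.6 + 814/15)(1127/15 − 56.8) = 5929/9.
Government spending = 25 × 814/15 = 4070/3.
Net change = 2156/9 + 5929/9 − 4070/3 = -1375/3. The loss equals the DWL triangle ½·25·110/3.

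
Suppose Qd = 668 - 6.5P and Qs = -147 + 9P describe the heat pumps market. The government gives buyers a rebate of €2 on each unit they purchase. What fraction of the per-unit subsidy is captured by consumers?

Pre-subsidy: 668 - 6.5P = -147 + 9P gives P* = 1630/31, Q* = 10113/31.
With the rebate, buyers effectively pay Pb = Ps − 2, where Ps is the price sellers receive.
Demand in terms of Ps becomes Qd = 668 − 6.5(Ps − 2) = 681 - 6.5Ps. Setting this equal to supply: 681 - 6.5Ps = -147 + 9Ps, so Ps = 1656/31.
Buyers pay Pb = 1656/31 − 2 = 1594/31; Q' = -147 + 9·(1656/31) = 10347/31.
Buyers' price falls by P* − Pb = 1630/31 − 1594/31 = 36/31; sellers' price rises by Ps − P* = 1656/31 − 1630/31 = 26/31.
So consumers capture (36/31)/2 = 18/31 of each unit of subsidy.

Consumer share = 18/31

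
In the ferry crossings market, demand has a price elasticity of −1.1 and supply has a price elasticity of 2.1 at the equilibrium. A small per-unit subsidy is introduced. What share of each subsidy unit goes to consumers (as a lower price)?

Consumer share = 0.65625

For a small subsidy around the equilibrium, the benefit split depends on the relative slopes, which at a point are proportional to the elasticities.
Buyer share = εs/(εs + |εd|) = 2.1/(2.1 + 1.1) = 0.65625; seller share = |εd|/(εs + |εd|) = 0.34375.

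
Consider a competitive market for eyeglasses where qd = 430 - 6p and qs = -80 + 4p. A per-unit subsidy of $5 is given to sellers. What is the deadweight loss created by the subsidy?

Deadweight loss = $30

Pre-subsidy: 430 - 6p = -80 + 4p gives p* = 51, q* = 124.
With the subsidy, sellers receive ps = pb + 5 for each unit, where pb is the price buyers pay.
Supply in terms of pb becomes qs = -80 + 4(pb + 5) = -60 + 4pb. Setting this equal to demand: 430 - 6pb = -60 + 4pb, so pb = 49.
Sellers receive ps = 49 + 5 = 54; q' = 430 − 6·49 = 136.
The subsidy expands output by 136 − 124 = 12 past the efficient level; on those units the gap between marginal cost and willingness to pay runs from 0 up to 5.
DWL = ½ × 5 × 12 = 30.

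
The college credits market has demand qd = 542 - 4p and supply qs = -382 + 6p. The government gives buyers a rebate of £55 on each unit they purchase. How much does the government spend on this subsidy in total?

Government cost = £16742

Pre-subsidy: 542 - 4p = -382 + 6p gives p* = 92.4, q* = 172.4.
With the rebate, buyers effectively pay pb = ps − 55, where ps is the price sellers receive.
Demand in terms of ps becomes qd = 542 − 4(ps − 55) = 762 - 4ps. Setting this equal to supply: 762 - 4ps = -382 + 6ps, so ps = 114.4.
Buyers pay pb = 114.4 − 55 = 59.4; q' = -382 + 6·114.4 = 304.4.
Government outlay = subsidy × quantity = 55 × 304.4 = 16742.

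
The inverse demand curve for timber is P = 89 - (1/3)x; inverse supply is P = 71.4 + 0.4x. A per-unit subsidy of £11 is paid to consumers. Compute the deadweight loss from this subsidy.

Pre-subsidy: 89 - (1/3)x = 71.4 + 0.4x gives x* = 24 and P* = 81.
With the rebate, buyers effectively pay Pb = Ps − 11, where Ps is the price sellers receive.
On the curves, Pb = 89 - (1/3)x and Ps = 71.4 + 0.4x; the wedge Ps − Pb = 11 gives 71.4 + 0.4x − (89 - (1/3)x) = 11, so x' = 39.
Then Pb = 89 − (1/3)·39 = 76 and Ps = 71.4 + 0.4·39 = 87.
The subsidy expands output by 39 − 24 = 15 past the efficient level; on those units the gap between marginal cost and willingness to pay runs from 0 up to 11.
DWL = ½ × 11 × 15 = 82.5.

Deadweight loss = £82.5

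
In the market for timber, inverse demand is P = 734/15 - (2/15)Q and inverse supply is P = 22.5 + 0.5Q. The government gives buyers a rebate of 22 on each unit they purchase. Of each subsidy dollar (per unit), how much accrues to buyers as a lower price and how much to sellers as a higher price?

Pre-subsidy: 734/15 - (2/15)Q = 22.5 + 0.5Q gives Q* = 793/19 and P* = 824/19.
With the rebate, buyers effectively pay Pb = Ps − 22, where Ps is the price sellers receive.
On the curves, Pb = 734/15 - (2/15)Q and Ps = 22.5 + 0.5Q; the wedge Ps − Pb = 22 gives 22.5 + 0.5Q − (734/15 - (2/15)Q) = 22, so Q' = 1453/19.
Then Pb = 734/15 − (2/15)·(1453/19) = 736/19 and Ps = 22.5 + 0.5·(1453/19) = 1154/19.
Buyers' price falls by P* − Pb = 824/19 − 736/19 = 88/19; sellers' price rises by Ps − P* = 1154/19 − 824/19 = 330/19.

Buyers gain 88/19 per unit; sellers gain 330/19 per unit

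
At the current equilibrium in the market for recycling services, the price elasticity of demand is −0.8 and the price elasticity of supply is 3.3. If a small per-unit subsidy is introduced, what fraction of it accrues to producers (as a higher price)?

Producer share = 8/41

For a small subsidy around the equilibrium, the benefit split depends on the relative slopes, which at a point are proportional to the elasticities.
Buyer share = εs/(εs + |εd|) = 3.3/(3.3 + 0.8) = 33/41; seller share = |εd|/(εs + |εd|) = 8/41.
So producers capture 8/41 of the subsidy.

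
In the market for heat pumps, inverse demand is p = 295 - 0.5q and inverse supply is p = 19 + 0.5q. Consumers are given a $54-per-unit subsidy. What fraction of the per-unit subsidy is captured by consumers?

Pre-subsidy: 295 - 0.5q = 19 + 0.5q gives q* = 276 and p* = 157.
With the rebate, buyers effectively pay pb = ps − 54, where ps is the price sellers receive.
On the curves, pb = 295 - 0.5q and ps = 19 + 0.5q; the wedge ps − pb = 54 gives 19 + 0.5q − (295 - 0.5q) = 54, so q' = 330.
Then pb = 295 − 0.5·330 = 130 and ps = 19 + 0.5·330 = 184.
Buyers' price falls by p* − pb = 157 − 130 = 27; sellers' price rises by ps − p* = 184 − 157 = 27.
So consumers capture 27/54 = 0.5 of each unit of subsidy.

Consumer share = 0.5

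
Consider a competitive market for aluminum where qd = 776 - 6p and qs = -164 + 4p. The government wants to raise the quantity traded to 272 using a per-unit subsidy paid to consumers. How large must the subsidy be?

Required subsidy s = 25 per unit

At q = 272, invert demand for the buyer price: pb = (776 − 272)/6 = 84; invert supply for the seller price: ps = (272 − (-164))/4 = 109.
The subsidy must fill the gap: s = ps − pb = 109 − 84 = 25.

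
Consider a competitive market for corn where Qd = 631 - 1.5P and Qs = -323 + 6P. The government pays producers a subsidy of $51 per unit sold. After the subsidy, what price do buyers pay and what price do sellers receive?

Buyers pay $86.4; sellers receive $137.4

Pre-subsidy: 631 - 1.5P = -323 + 6P gives P* = 127.2, Q* = 440.2.
With the subsidy, sellers receive Ps = Pb + 51 for each unit, where Pb is the price buyers pay.
Supply in terms of Pb becomes Qs = -323 + 6(Pb + 51) = -17 + 6Pb. Setting this equal to demand: 631 - 1.5Pb = -17 + 6Pb, so Pb = 86.4.
Sellers receive Ps = 86.4 + 51 = 137.4; Q' = 631 − 1.5·86.4 = 501.4.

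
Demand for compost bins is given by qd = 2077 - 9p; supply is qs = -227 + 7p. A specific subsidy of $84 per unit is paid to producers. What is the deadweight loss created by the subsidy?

Deadweight loss = $13891.5

Pre-subsidy: 2077 - 9p = -227 + 7p gives p* = 144, q* = 781.
With the subsidy, sellers receive ps = pb + 84 for each unit, where pb is the price buyers pay.
Supply in terms of pb becomes qs = -227 + 7(pb + 84) = 361 + 7pb. Setting this equal to demand: 2077 - 9pb = 361 + 7pb, so pb = 107.25.
Sellers receive ps = 107.25 + 84 = 191.25; q' = 2077 − 9·107.25 = 1111.75.
The subsidy expands output by 1111.75 − 781 = 330.75 past the efficient level; on those units the gap between marginal cost and willingness to pay runs from 0 up to 84.
DWL = ½ × 84 × 330.75 = 13891.5.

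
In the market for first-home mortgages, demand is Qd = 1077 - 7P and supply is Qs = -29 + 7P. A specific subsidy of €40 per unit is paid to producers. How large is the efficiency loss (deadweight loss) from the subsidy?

Deadweight loss = €2800

Pre-subsidy: 1077 - 7P = -29 + 7P gives P* = 79, Q* = 524.
With the subsidy, sellers receive Ps = Pb + 40 for each unit, where Pb is the price buyers pay.
Supply in terms of Pb becomes Qs = -29 + 7(Pb + 40) = 251 + 7Pb. Setting this equal to demand: 1077 - 7Pb = 251 + 7Pb, so Pb = 59.
Sellers receive Ps = 59 + 40 = 99; Q' = 1077 − 7·59 = 664.
The subsidy expands output by 664 − 524 = 140 past the efficient level; on those units the gap between marginal cost and willingness to pay runs from 0 up to 40.
DWL = ½ × 40 × 140 = 2800.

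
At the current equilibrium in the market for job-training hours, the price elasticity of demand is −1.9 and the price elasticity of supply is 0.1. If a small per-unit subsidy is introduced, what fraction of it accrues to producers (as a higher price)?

For a small subsidy around the equilibrium, the benefit split depends on the relative slopes, which at a point are proportional to the elasticities.
Buyer share = εs/(εs + |εd|) = 0.1/(0.1 + 1.9) = 0.05; seller share = |εd|/(εs + |εd|) = 0.95.
So producers capture 0.95 of the subsidy.

Producer share = 0.95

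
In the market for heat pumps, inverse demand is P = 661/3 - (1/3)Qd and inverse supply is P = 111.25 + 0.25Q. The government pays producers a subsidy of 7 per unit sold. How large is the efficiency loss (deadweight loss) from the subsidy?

Pre-subsidy: 661/3 - (1/3)Q = 111.25 + 0.25Q gives Q* = 187 and P* = 158.
With the subsidy, sellers receive Ps = Pb + 7 for each unit, where Pb is the price buyers pay.
On the curves, Pb = 661/3 - (1/3)Q and Ps = 111.25 + 0.25Q; the wedge Ps − Pb = 7 gives 111.25 + 0.25Q − (661/3 - (1/3)Q) = 7, so Q' = 199.
Then Pb = 661/3 − (1/3)·199 = 154 and Ps = 111.25 + 0.25·199 = 161.
The subsidy expands output by 199 − 187 = 12 past the efficient level; on those units the gap between marginal cost and willingness to pay runs from 0 up to 7.
DWL = ½ × 7 × 12 = 42.

Deadweight loss = 42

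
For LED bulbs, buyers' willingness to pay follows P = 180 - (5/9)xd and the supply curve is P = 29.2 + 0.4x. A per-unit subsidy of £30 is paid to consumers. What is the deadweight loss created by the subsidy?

Pre-subsidy: 180 - (5/9)x = 29.2 + 0.4x gives x* = 6786/43 and P* = 3970/43.
With the rebate, buyers effectively pay Pb = Ps − 30, where Ps is the price sellers receive.
On the curves, Pb = 180 - (5/9)x and Ps = 29.2 + 0.4x; the wedge Ps − Pb = 30 gives 29.2 + 0.4x − (180 - (5/9)x) = 30, so x' = 8136/43.
Then Pb = 180 − (5/9)·(8136/43) = 3220/43 and Ps = 29.2 + 0.4·(8136/43) = 4510/43.
The subsidy expands output by 8136/43 − 6786/43 = 1350/43 past the efficient level; on those units the gap between marginal cost and willingness to pay runs from 0 up to 30.
DWL = ½ × 30 × 1350/43 = 20250/43.

Deadweight loss = 20250/43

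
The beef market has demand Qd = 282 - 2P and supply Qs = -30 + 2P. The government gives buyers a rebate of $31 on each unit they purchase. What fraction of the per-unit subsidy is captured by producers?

Producer share = 0.5

Pre-subsidy: 282 - 2P = -30 + 2P gives P* = 78, Q* = 126.
With the rebate, buyers effectively pay Pb = Ps − 31, where Ps is the price sellers receive.
Demand in terms of Ps becomes Qd = 282 − 2(Ps − 31) = 344 - 2Ps. Setting this equal to supply: 344 - 2Ps = -30 + 2Ps, so Ps = 93.5.
Buyers pay Pb = 93.5 − 31 = 62.5; Q' = -30 + 2·93.5 = 157.
Buyers' price falls by P* − Pb = 78 − 62.5 = 15.5; sellers' price rises by Ps − P* = 93.5 − 78 = 15.5.
So producers capture 15.5/31 = 0.5 of each unit of subsidy.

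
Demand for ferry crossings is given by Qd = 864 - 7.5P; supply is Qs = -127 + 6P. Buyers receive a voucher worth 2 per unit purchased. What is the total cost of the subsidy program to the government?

Government cost = 5762/9

Pre-subsidy: 864 - 7.5P = -127 + 6P gives P* = 1982/27, Q* = 2821/9.
With the rebate, buyers effectively pay Pb = Ps − 2, where Ps is the price sellers receive.
Demand in terms of Ps becomes Qd = 864 − 7.5(Ps − 2) = 879 - 7.5Ps. Setting this equal to supply: 879 - 7.5Ps = -127 + 6Ps, so Ps = 2012/27.
Buyers pay Pb = 2012/27 − 2 = 1958/27; Q' = -127 + 6·(2012/27) = 2881/9.
Government outlay = subsidy × quantity = 2 × 2881/9 = 5762/9.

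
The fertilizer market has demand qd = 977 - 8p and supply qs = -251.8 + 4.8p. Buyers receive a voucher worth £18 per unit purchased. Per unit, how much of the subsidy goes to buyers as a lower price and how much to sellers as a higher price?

Pre-subsidy: 977 - 8p = -251.8 + 4.8p gives p* = 96, q* = 209.
With the rebate, buyers effectively pay pb = ps − 18, where ps is the price sellers receive.
Demand in terms of ps becomes qd = 977 − 8(ps − 18) = 1121 - 8ps. Setting this equal to supply: 1121 - 8ps = -251.8 + 4.8ps, so ps = 107.25.
Buyers pay pb = 107.25 − 18 = 89.25; q' = -251.8 + 4.8·107.25 = 263.
Buyers' price falls by p* − pb = 96 − 89.25 = 6.75; sellers' price rises by ps − p* = 107.25 − 96 = 11.25.

Buyers gain £6.75 per unit; sellers gain £11.25 per unit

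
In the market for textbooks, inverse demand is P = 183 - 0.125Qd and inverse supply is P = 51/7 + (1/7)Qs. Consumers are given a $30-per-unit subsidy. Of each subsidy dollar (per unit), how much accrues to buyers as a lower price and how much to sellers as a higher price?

Buyers gain $14 per unit; sellers gain $16 per unit

Pre-subsidy: 183 - 0.125Q = 51/7 + (1/7)Q gives Q* = 656 and P* = 101.
With the rebate, buyers effectively pay Pb = Ps − 30, where Ps is the price sellers receive.
On the curves, Pb = 183 - 0.125Q and Ps = 51/7 + (1/7)Q; the wedge Ps − Pb = 30 gives 51/7 + (1/7)Q − (183 - 0.125Q) = 30, so Q' = 768.
Then Pb = 183 − 0.125·768 = 87 and Ps = 51/7 + (1/7)·768 = 117.
Buyers' price falls by P* − Pb = 101 − 87 = 14; sellers' price rises by Ps − P* = 117 − 101 = 16.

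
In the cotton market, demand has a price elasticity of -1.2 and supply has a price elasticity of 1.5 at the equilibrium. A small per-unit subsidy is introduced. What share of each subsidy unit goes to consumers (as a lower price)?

Consumer share = 5/9

For a small subsidy around the equilibrium, the benefit split depends on the relative slopes, which at a point are proportional to the elasticities.
Buyer share = εs/(εs + |εd|) = 1.5/(1.5 + 1.2) = 5/9; seller share = |εd|/(εs + |εd|) = 4/9.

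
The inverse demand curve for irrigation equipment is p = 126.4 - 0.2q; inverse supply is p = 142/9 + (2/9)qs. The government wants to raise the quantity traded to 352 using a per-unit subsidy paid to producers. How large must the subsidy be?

At q = 352, from the demand curve buyers pay pb = 126.4 − 0.2·352 = 56; from the supply curve sellers need ps = 142/9 + (2/9)·352 = 94.
The subsidy must fill the gap: s = ps − pb = 94 − 56 = 38.

Required subsidy s = 38 per unit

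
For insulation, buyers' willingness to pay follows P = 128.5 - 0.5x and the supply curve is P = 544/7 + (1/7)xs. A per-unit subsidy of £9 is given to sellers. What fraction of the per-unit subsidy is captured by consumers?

Consumer share = 7/9

Pre-subsidy: 128.5 - 0.5x = 544/7 + (1/7)x gives x* = 79 and P* = 89.
With the subsidy, sellers receive Ps = Pb + 9 for each unit, where Pb is the price buyers pay.
On the curves, Pb = 128.5 - 0.5x and Ps = 544/7 + (1/7)x; the wedge Ps − Pb = 9 gives 544/7 + (1/7)x − (128.5 - 0.5x) = 9, so x' = 93.
Then Pb = 128.5 − 0.5·93 = 82 and Ps = 544/7 + (1/7)·93 = 91.
Buyers' price falls by P* − Pb = 89 − 82 = 7; sellers' price rises by Ps − P* = 91 − 89 = 2.
So consumers capture 7/9 = 7/9 of each unit of subsidy.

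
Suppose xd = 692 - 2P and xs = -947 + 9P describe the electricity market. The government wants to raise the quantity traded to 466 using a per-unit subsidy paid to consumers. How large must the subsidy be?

Required subsidy s = 44 per unit

At x = 466, invert demand for the buyer price: Pb = (692 − 466)/2 = 113; invert supply for the seller price: Ps = (466 − (-947))/9 = 157.
The subsidy must fill the gap: s = Ps − Pb = 157 − 113 = 44.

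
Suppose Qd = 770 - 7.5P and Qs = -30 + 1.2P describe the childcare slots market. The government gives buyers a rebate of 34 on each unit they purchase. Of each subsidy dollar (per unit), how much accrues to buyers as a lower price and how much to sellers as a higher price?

Buyers gain 136/29 per unit; sellers gain 850/29 per unit

Pre-subsidy: 770 - 7.5P = -30 + 1.2P gives P* = 8000/87, Q* = 2330/29.
With the rebate, buyers effectively pay Pb = Ps − 34, where Ps is the price sellers receive.
Demand in terms of Ps becomes Qd = 770 − 7.5(Ps − 34) = 1025 - 7.5Ps. Setting this equal to supply: 1025 - 7.5Ps = -30 + 1.2Ps, so Ps = 10550/87.
Buyers pay Pb = 10550/87 − 34 = 7592/87; Q' = -30 + 1.2·(10550/87) = 3350/29.
Buyers' price falls by P* − Pb = 8000/87 − 7592/87 = 136/29; sellers' price rises by Ps − P* = 10550/87 − 8000/87 = 850/29.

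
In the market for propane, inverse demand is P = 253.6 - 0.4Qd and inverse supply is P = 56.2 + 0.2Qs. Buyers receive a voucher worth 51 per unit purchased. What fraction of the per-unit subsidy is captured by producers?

Producer share = 1/3

Pre-subsidy: 253.6 - 0.4Q = 56.2 + 0.2Q gives Q* = 329 and P* = 122.
With the rebate, buyers effectively pay Pb = Ps − 51, where Ps is the price sellers receive.
On the curves, Pb = 253.6 - 0.4Q and Ps = 56.2 + 0.2Q; the wedge Ps − Pb = 51 gives 56.2 + 0.2Q − (253.6 - 0.4Q) = 51, so Q' = 414.
Then Pb = 253.6 − 0.4·414 = 88 and Ps = 56.2 + 0.2·414 = 139.
Buyers' price falls by P* − Pb = 122 − 88 = 34; sellers' price rises by Ps − P* = 139 − 122 = 17.
So producers capture 17/51 = 1/3 of each unit of subsidy.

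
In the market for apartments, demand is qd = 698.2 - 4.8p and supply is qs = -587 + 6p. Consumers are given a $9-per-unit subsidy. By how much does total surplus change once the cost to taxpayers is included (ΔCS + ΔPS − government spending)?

Net change in total surplus = -$108

Pre-subsidy: 698.2 - 4.8p = -587 + 6p gives p* = 119, q* = 127.
With the rebate, buyers effectively pay pb = ps − 9, where ps is the price sellers receive.
Demand in terms of ps becomes qd = 698.2 − 4.8(ps − 9) = 741.4 - 4.8ps. Setting this equal to supply: 741.4 - 4.8ps = -587 + 6ps, so ps = 123.
Buyers pay pb = 123 − 9 = 114; q' = -587 + 6·123 = 151.
ΔCS = ½(127 + 151)(119 − 114) = 695; ΔPS = ½(127 + 151)(123 − 119) = 556.
Government spending = 9 × 151 = 1359.
Net change = 695 + 556 − 1359 = -108. The loss equals the DWL triangle ½·9·24.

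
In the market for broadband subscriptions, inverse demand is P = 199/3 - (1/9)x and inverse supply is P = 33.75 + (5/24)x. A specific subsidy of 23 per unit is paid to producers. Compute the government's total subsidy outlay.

Government cost = 4002

Pre-subsidy: 199/3 - (1/9)x = 33.75 + (5/24)x gives x* = 102 and P* = 55.
With the subsidy, sellers receive Ps = Pb + 23 for each unit, where Pb is the price buyers pay.
On the curves, Pb = 199/3 - (1/9)x and Ps = 33.75 + (5/24)x; the wedge Ps − Pb = 23 gives 33.75 + (5/24)x − (199/3 - (1/9)x) = 23, so x' = 174.
Then Pb = 199/3 − (1/9)·174 = 47 and Ps = 33.75 + (5/24)·174 = 70.
Government outlay = subsidy × quantity = 23 × 174 = 4002.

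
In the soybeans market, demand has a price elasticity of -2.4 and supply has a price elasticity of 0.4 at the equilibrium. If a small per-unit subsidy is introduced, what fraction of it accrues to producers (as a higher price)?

Producer share = 6/7

For a small subsidy around the equilibrium, the benefit split depends on the relative slopes, which at a point are proportional to the elasticities.
Buyer share = εs/(εs + |εd|) = 0.4/(0.4 + 2.4) = 1/7; seller share = |εd|/(εs + |εd|) = 6/7.
So producers capture 6/7 of the subsidy.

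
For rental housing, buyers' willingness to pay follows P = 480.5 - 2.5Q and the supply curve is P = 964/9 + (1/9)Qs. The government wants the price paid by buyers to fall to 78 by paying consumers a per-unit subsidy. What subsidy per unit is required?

Required subsidy s = 47 per unit

At a buyer price of 78, quantity demanded is 192.2 − 0.4·78 = 161.
Sellers supply 161 only when they receive Ps = 964/9 + (1/9)·161 = 125.
s = Ps − Pb = 125 − 78 = 47.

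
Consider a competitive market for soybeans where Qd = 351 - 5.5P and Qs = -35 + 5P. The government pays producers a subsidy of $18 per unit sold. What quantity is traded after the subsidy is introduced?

Pre-subsidy: 351 - 5.5P = -35 + 5P gives P* = 772/21, Q* = 3125/21.
With the subsidy, sellers receive Ps = Pb + 18 for each unit, where Pb is the price buyers pay.
Supply in terms of Pb becomes Qs = -35 + 5(Pb + 18) = 55 + 5Pb. Setting this equal to demand: 351 - 5.5Pb = 55 + 5Pb, so Pb = 592/21.
Sellers receive Ps = 592/21 + 18 = 970/21; Q' = 351 − 5.5·(592/21) = 4115/21.

Q' = 4115/21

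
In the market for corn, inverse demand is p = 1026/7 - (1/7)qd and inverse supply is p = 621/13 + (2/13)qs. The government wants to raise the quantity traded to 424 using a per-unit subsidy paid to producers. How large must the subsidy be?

Required subsidy s = 27 per unit

At q = 424, from the demand curve buyers pay pb = 1026/7 − (1/7)·424 = 86; from the supply curve sellers need ps = 621/13 + (2/13)·424 = 113.
The subsidy must fill the gap: s = ps − pb = 113 − 86 = 27.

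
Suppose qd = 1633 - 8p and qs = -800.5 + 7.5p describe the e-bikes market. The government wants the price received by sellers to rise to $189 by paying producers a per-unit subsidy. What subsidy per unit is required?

At a seller price of 189, quantity supplied is -800.5 + 7.5·189 = 617.
Buyers absorb 617 only when they pay pb with 1633 − 8·pb = 617, i.e. pb = 127.
s = ps − pb = 189 − 127 = 62.

Required subsidy s = $62 per unit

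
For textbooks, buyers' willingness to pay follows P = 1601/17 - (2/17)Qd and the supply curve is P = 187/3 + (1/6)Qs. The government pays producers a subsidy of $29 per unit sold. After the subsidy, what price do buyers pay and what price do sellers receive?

Buyers pay $69; sellers receive $98

Pre-subsidy: 1601/17 - (2/17)Q = 187/3 + (1/6)Q gives Q* = 112 and P* = 81.
With the subsidy, sellers receive Ps = Pb + 29 for each unit, where Pb is the price buyers pay.
On the curves, Pb = 1601/17 - (2/17)Q and Ps = 187/3 + (1/6)Q; the wedge Ps − Pb = 29 gives 187/3 + (1/6)Q − (1601/17 - (2/17)Q) = 29, so Q' = 214.
Then Pb = 1601/17 − (2/17)·214 = 69 and Ps = 187/3 + (1/6)·214 = 98.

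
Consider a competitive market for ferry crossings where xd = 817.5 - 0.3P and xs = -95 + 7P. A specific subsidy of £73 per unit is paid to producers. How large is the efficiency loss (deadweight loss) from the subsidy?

Deadweight loss = £766.5

Pre-subsidy: 817.5 - 0.3P = -95 + 7P gives P* = 125, x* = 780.
With the subsidy, sellers receive Ps = Pb + 73 for each unit, where Pb is the price buyers pay.
Supply in terms of Pb becomes xs = -95 + 7(Pb + 73) = 416 + 7Pb. Setting this equal to demand: 817.5 - 0.3Pb = 416 + 7Pb, so Pb = 55.
Sellers receive Ps = 55 + 73 = 128; x' = 817.5 − 0.3·55 = 801.
The subsidy expands output by 801 − 780 = 21 past the efficient level; on those units the gap between marginal cost and willingness to pay runs from 0 up to 73.
DWL = ½ × 73 × 21 = 766.5.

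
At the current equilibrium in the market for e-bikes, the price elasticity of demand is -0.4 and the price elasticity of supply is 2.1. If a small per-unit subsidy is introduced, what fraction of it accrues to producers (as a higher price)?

For a small subsidy around the equilibrium, the benefit split depends on the relative slopes, which at a point are proportional to the elasticities.
Buyer share = εs/(εs + |εd|) = 2.1/(2.1 + 0.4) = 0.84; seller share = |εd|/(εs + |εd|) = 0.16.
So producers capture 0.16 of the subsidy.

Producer share = 0.16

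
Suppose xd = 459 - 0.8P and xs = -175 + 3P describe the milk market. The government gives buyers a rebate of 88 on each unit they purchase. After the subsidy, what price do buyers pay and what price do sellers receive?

Pre-subsidy: 459 - 0.8P = -175 + 3P gives P* = 3170/19, x* = 6185/19.
With the rebate, buyers effectively pay Pb = Ps − 88, where Ps is the price sellers receive.
Demand in terms of Ps becomes xd = 459 − 0.8(Ps − 88) = 529.4 - 0.8Ps. Setting this equal to supply: 529.4 - 0.8Ps = -175 + 3Ps, so Ps = 3522/19.
Buyers pay Pb = 3522/19 − 88 = 1850/19; x' = -175 + 3·(3522/19) = 7241/19.

Buyers pay 1850/19; sellers receive 3522/19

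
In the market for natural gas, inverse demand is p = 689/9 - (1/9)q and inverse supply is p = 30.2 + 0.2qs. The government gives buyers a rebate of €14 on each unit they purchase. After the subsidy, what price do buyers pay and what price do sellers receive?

Pre-subsidy: 689/9 - (1/9)q = 30.2 + 0.2q gives q* = 149 and p* = 60.
With the rebate, buyers effectively pay pb = ps − 14, where ps is the price sellers receive.
On the curves, pb = 689/9 - (1/9)q and ps = 30.2 + 0.2q; the wedge ps − pb = 14 gives 30.2 + 0.2q − (689/9 - (1/9)q) = 14, so q' = 194.
Then pb = 689/9 − (1/9)·194 = 55 and ps = 30.2 + 0.2·194 = 69.

Buyers pay €55; sellers receive €69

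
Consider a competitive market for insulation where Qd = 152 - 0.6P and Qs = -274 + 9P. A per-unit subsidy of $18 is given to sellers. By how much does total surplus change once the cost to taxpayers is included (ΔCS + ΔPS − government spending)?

Net change in total surplus = -$91.125

Pre-subsidy: 152 - 0.6P = -274 + 9P gives P* = 44.375, Q* = 125.375.
With the subsidy, sellers receive Ps = Pb + 18 for each unit, where Pb is the price buyers pay.
Supply in terms of Pb becomes Qs = -274 + 9(Pb + 18) = -112 + 9Pb. Setting this equal to demand: 152 - 0.6Pb = -112 + 9Pb, so Pb = 27.5.
Sellers receive Ps = 27.5 + 18 = 45.5; Q' = 152 − 0.6·27.5 = 135.5.
ΔCS = ½(125.375 + 135.5)(44.375 − 27.5) = 2201.1328125; ΔPS = ½(125.375 + 135.5)(45.5 − 44.375) = 146.7421875.
Government spending = 18 × 135.5 = 2439.
Net change = 2201.1328125 + 146.7421875 − 2439 = -91.125. The loss equals the DWL triangle ½·18·10.125.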